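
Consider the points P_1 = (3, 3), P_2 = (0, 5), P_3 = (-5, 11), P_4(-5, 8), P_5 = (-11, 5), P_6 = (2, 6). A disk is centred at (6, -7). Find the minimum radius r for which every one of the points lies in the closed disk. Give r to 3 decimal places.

21.095

The required radius is the distance from (6, -7) to the farthest point.
Squared distances: 109, 180, 445, 346, 433, 185.
Maximum is 445, attained at P_3.
r = √445 ≈ 21.095.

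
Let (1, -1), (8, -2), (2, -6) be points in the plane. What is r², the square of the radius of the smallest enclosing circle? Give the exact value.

Call the three points A, B, C in the order given.
Side lengths²: AB² = 50, AC² = 26, BC² = 52.
Since BC² = 52 < 50 + 26 = 76, the triangle is acute, so the smallest enclosing circle is the circumcircle.
Circumcentre = (73/17, -50/17), r² = 4225/289.

4225/289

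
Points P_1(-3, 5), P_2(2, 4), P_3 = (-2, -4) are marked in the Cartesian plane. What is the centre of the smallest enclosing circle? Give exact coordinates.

(-14/11, 7/11)

Side lengths²: P_1P_2² = 26, P_1P_3² = 82, P_2P_3² = 80.
Since P_1P_3² = 82 < 80 + 26 = 106, the triangle is acute, so the smallest enclosing circle is the circumcircle.
Circumcentre = (-14/11, 7/11), r² = 2665/121.
Centre = (-14/11, 7/11).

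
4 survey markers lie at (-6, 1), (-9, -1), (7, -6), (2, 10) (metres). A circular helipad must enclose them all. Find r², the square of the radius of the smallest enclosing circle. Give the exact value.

A smallest enclosing disk is always determined by at most three of the input points on its boundary.
The minimum enclosing circle is determined by three boundary points: (-9, -1), (7, -6), (2, 10).
Their circumcentre is (13/42, 29/42) with r² = 78961/882.
The farthest remaining point (-6, 1) is at distance² 35197/882 ≤ 78961/882.

78961/882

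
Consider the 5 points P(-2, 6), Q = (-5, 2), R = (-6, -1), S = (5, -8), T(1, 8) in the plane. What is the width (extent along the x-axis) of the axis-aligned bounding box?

max x = 5, min x = -6, so width = 11.

11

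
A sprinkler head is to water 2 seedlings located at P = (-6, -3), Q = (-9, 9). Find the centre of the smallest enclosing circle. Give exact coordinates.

The smallest circle enclosing two points has them as diameter endpoints.
Centre = midpoint = (-7.5, 3); r² = |PQ|²/4 = 153/4 = 38.25.
Centre = (-7.5, 3).

(-7.5, 3)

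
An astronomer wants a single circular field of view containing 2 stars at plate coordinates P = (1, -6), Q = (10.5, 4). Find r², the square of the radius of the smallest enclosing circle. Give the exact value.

The smallest circle enclosing two points has them as diameter endpoints.
Centre = midpoint = (5.75, -1); r² = |PQ|²/4 = 190.25/4 = 47.5625.

47.5625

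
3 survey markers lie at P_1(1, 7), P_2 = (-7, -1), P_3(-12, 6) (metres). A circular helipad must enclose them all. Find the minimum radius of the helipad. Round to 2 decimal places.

6.61

Side lengths²: P_1P_2² = 128, P_1P_3² = 170, P_2P_3² = 74.
Since P_1P_3² = 170 < 128 + 74 = 202, the triangle is acute, so the smallest enclosing circle is the circumcircle.
Circumcentre = (-65/12, 65/12), r² = 3145/72.
r = √(3145/72) ≈ 6.61.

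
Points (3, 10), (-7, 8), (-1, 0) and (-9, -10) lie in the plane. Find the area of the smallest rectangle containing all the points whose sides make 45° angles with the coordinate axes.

In coordinates u = x + y, v = x − y the rectangle is axis-aligned; the map (x,y)→(u,v) scales areas by 2.
u-values: 13, 1, -1, -19; range = 13 − (-19) = 32.
v-values: -7, -15, -1, 1; range = 1 − (-15) = 16.
Area = (32 × 16) / 2 = 256.

256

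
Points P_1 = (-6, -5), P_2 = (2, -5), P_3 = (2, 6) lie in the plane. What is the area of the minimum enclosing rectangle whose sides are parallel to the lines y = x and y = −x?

In coordinates u = x + y, v = x − y the rectangle is axis-aligned; the map (x,y)→(u,v) scales areas by 2.
u-values: -11, -3, 8; range = 8 − (-11) = 19.
v-values: -1, 7, -4; range = 7 − (-4) = 11.
Area = (19 × 11) / 2 = 104.5.

104.5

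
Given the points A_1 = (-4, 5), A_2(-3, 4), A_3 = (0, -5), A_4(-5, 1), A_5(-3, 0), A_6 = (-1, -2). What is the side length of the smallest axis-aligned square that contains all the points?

10

The bounding box has width 5 and height 10.
An axis-aligned square enclosing the set must have side ≥ max(width, height).
So the minimum side is max(5, 10) = 10.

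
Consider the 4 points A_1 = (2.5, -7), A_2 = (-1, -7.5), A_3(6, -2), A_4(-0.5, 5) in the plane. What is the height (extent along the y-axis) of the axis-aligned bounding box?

max y = 5, min y = -7.5, so height = 12.5.

12.5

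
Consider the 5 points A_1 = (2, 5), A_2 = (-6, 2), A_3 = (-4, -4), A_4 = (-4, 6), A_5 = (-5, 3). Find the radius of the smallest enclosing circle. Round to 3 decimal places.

A smallest enclosing disk is always determined by at most three of the input points on its boundary.
The minimum enclosing circle is determined by three boundary points: A_1, A_3, A_4.
Their circumcentre is (-1.75, 1) with r² = 30.0625.
The farthest remaining point A_2 is at distance² 19.0625 ≤ 30.0625.
r = √(30.0625) ≈ 5.483.

5.483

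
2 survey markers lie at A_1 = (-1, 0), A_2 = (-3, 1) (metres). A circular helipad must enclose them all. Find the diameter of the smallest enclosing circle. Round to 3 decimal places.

The smallest circle enclosing two points has them as diameter endpoints.
Centre = midpoint = (-2, 0.5); r² = |A_1A_2|²/4 = 5/4 = 1.25.
Diameter = 2r = 2√(1.25) ≈ 2.236.

2.236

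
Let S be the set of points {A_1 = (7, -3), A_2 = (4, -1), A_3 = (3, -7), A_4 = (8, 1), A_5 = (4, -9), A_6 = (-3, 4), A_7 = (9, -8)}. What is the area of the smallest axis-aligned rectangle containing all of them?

x ranges over [-3, 9], width 12.
y ranges over [-9, 4], height 13.
Area = 12 × 13 = 156.

156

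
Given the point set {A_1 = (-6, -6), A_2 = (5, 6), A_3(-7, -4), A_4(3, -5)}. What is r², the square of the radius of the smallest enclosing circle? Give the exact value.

66.25

A smallest enclosing disk is always determined by at most three of the input points on its boundary.
The farthest pair is A_1–A_2 with squared distance 265. The circle on this segment as diameter has centre (-0.5, 0) and r² = 265/4 = 66.25.
Check A_3: distance² to centre = 58.25 ≤ 66.25, so it lies inside.
All remaining points lie in this disk, and no smaller disk contains both endpoints, so this is the minimum enclosing circle.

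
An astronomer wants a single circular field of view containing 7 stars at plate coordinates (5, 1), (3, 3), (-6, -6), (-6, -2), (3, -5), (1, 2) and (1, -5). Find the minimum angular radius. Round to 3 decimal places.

6.519

By Welzl's lemma the MEC is supported by two points (diametrically opposite) or three points (on a circumcircle).
The farthest pair is (5, 1)–(-6, -6) with squared distance 170. The circle on this segment as diameter has centre (-0.5, -2.5) and r² = 170/4 = 42.5.
Check (3, 3): distance² to centre = 42.5 ≤ 42.5, so it lies inside.
All remaining points lie in this disk, and no smaller disk contains both endpoints, so this is the minimum enclosing circle.
r = √(42.5) ≈ 6.519.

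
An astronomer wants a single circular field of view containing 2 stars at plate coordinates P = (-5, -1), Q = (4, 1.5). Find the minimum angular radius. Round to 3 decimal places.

4.670

The smallest circle enclosing two points has them as diameter endpoints.
Centre = midpoint = (-0.5, 0.25); r² = |PQ|²/4 = 87.25/4 = 21.8125.
r = √(21.8125) ≈ 4.670.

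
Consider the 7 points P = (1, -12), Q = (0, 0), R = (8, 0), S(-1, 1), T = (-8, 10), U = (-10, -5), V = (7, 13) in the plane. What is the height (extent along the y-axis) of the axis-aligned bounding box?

max y = 13, min y = -12, so height = 25.

25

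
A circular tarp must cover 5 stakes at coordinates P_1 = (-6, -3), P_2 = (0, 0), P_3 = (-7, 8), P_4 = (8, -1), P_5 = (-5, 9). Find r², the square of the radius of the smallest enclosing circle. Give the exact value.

The minimum enclosing circle is determined by three boundary points: P_1, P_3, P_4.
Their circumcentre is (7/26, 81/26) with r² = 25925/338.
The farthest remaining point P_5 is at distance² 21089/338 ≤ 25925/338.

25925/338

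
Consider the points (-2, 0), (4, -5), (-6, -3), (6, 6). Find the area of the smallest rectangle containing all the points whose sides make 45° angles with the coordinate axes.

126

In coordinates u = x + y, v = x − y the rectangle is axis-aligned; the map (x,y)→(u,v) scales areas by 2.
u-values: -2, -1, -9, 12; range = 12 − (-9) = 21.
v-values: -2, 9, -3, 0; range = 9 − (-3) = 12.
Area = (21 × 12) / 2 = 126.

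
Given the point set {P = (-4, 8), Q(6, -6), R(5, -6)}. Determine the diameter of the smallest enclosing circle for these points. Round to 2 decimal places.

17.20

Side lengths²: PQ² = 296, PR² = 277, QR² = 1.
Since PQ² = 296 ≥ 277 + 1 = 278, the angle opposite PQ is not acute, so the smallest enclosing circle has PQ as diameter.
Centre = midpoint of PQ = (1, 1), r² = 296/4 = 74.
Diameter = 2r = 2√74 ≈ 17.20.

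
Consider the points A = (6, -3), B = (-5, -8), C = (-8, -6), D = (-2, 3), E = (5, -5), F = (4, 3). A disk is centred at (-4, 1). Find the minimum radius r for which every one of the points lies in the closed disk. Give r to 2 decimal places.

10.82

The required radius is the distance from (-4, 1) to the farthest point.
Squared distances: 116, 82, 65, 8, 117, 68.
Maximum is 117, attained at E.
r = √117 ≈ 10.82.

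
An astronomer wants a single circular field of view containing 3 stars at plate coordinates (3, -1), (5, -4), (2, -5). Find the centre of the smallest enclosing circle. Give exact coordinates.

(67/22, -69/22)

Call the three points A, B, C in the order given.
Side lengths²: AB² = 13, AC² = 17, BC² = 10.
Since AC² = 17 < 13 + 10 = 23, the triangle is acute, so the smallest enclosing circle is the circumcircle.
Circumcentre = (67/22, -69/22), r² = 1105/242.
Centre = (67/22, -69/22).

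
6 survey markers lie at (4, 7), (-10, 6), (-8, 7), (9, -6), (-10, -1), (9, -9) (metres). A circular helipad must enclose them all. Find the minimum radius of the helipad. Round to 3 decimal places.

By Welzl's lemma the MEC is supported by two points (diametrically opposite) or three points (on a circumcircle).
The farthest pair is (-10, 6)–(9, -9) with squared distance 586. The circle on this segment as diameter has centre (-0.5, -1.5) and r² = 586/4 = 146.5.
Check (4, 7): distance² to centre = 92.5 ≤ 146.5, so it lies inside.
All remaining points lie in this disk, and no smaller disk contains both endpoints, so this is the minimum enclosing circle.
r = √(146.5) ≈ 12.104.

12.104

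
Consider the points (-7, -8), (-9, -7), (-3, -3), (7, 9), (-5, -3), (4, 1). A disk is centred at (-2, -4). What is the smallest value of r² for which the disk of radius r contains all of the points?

250

The required radius is the distance from (-2, -4) to the farthest point.
Squared distances: 41, 58, 2, 250, 10, 61.
Maximum is 250, attained at (7, 9).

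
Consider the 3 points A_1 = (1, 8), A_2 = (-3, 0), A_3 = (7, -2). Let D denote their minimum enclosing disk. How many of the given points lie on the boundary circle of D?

Side lengths²: A_1A_2² = 80, A_1A_3² = 136, A_2A_3² = 104.
Since A_1A_3² = 136 < 104 + 80 = 184, the triangle is acute, so the smallest enclosing circle is the circumcircle.
Circumcentre = (29/11, 24/11), r² = 4420/121.
The points at distance exactly r from the centre are A_1, A_2, A_3 — 3 points.

3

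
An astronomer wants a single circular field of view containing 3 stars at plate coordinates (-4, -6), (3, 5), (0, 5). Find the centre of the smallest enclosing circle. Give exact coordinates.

(-0.5, -0.5)

Call the three points A, B, C in the order given.
Side lengths²: AB² = 170, AC² = 137, BC² = 9.
Since AB² = 170 ≥ 137 + 9 = 146, the angle opposite AB is not acute, so the smallest enclosing circle has AB as diameter.
Centre = midpoint of AB = (-0.5, -0.5), r² = 170/4 = 42.5.
Centre = (-0.5, -0.5).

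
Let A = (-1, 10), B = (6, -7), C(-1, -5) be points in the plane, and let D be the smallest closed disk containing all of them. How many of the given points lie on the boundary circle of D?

2

Side lengths²: AB² = 338, AC² = 225, BC² = 53.
Since AB² = 338 ≥ 225 + 53 = 278, the angle opposite AB is not acute, so the smallest enclosing circle has AB as diameter.
Centre = midpoint of AB = (2.5, 1.5), r² = 338/4 = 84.5.
The points at distance exactly r from the centre are A, B — 2 points.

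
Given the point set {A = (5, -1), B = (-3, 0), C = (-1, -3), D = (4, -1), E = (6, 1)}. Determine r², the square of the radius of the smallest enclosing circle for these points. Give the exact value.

20.5

The minimum enclosing circle of a finite set is fixed by two of the points (as a diameter) or three (as a circumcircle).
The farthest pair is B–E with squared distance 82. The circle on this segment as diameter has centre (1.5, 0.5) and r² = 82/4 = 20.5.
Check A: distance² to centre = 14.5 ≤ 20.5, so it lies inside.
All remaining points lie in this disk, and no smaller disk contains both endpoints, so this is the minimum enclosing circle.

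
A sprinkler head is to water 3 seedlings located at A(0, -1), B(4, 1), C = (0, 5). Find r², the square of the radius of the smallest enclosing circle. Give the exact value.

10

Side lengths²: AB² = 20, AC² = 36, BC² = 32.
Since AC² = 36 < 32 + 20 = 52, the triangle is acute, so the smallest enclosing circle is the circumcircle.
Circumcentre = (1, 2), r² = 10.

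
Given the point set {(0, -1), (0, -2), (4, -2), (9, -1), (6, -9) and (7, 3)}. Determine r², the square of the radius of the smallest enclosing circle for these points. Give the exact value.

The minimum enclosing circle is determined by three boundary points: (0, -1), (6, -9), (7, 3).
Their circumcentre is (5.75, -2.9375) with r² = 36.81640625.
The farthest remaining point (0, -2) is at distance² 33.94140625 ≤ 36.81640625.

36.81640625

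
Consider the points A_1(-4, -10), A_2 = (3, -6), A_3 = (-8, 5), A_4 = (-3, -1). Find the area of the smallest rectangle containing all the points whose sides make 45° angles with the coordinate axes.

In coordinates u = x + y, v = x − y the rectangle is axis-aligned; the map (x,y)→(u,v) scales areas by 2.
u-values: -14, -3, -3, -4; range = -3 − (-14) = 11.
v-values: 6, 9, -13, -2; range = 9 − (-13) = 22.
Area = (11 × 22) / 2 = 121.

121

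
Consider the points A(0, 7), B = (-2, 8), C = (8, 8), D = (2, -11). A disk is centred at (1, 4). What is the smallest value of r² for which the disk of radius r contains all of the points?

226

The required radius is the distance from (1, 4) to the farthest point.
Squared distances: 10, 25, 65, 226.
Maximum is 226, attained at D.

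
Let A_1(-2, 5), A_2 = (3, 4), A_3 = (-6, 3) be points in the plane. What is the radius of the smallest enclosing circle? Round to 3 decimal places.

Side lengths²: A_1A_2² = 26, A_1A_3² = 20, A_2A_3² = 82.
Since A_2A_3² = 82 ≥ 26 + 20 = 46, the angle opposite A_2A_3 is not acute, so the smallest enclosing circle has A_2A_3 as diameter.
Centre = midpoint of A_2A_3 = (-1.5, 3.5), r² = 82/4 = 20.5.
r = √(20.5) ≈ 4.528.

4.528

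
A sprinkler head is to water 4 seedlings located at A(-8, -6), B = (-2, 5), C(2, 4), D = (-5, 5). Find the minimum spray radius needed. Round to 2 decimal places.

7.07

The minimum enclosing circle of a finite set is fixed by two of the points (as a diameter) or three (as a circumcircle).
The farthest pair is A–C with squared distance 200. The circle on this segment as diameter has centre (-3, -1) and r² = 200/4 = 50.
Check B: distance² to centre = 37 ≤ 50, so it lies inside.
All remaining points lie in this disk, and no smaller disk contains both endpoints, so this is the minimum enclosing circle.
r = √50 ≈ 7.07.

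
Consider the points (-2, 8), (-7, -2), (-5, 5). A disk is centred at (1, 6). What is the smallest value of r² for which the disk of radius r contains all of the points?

128

The required radius is the distance from (1, 6) to the farthest point.
Squared distances: 13, 128, 37.
Maximum is 128, attained at (-7, -2).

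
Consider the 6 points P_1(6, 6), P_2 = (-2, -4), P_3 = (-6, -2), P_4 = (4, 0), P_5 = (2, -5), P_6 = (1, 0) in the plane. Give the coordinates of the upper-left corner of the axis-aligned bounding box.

(-6, 6)

x-range [-6, 6], y-range [-5, 6].
The upper-left corner is (-6, 6).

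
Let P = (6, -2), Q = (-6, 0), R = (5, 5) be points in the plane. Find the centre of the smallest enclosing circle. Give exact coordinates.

(12/41, 31/41)

Side lengths²: PQ² = 148, PR² = 50, QR² = 146.
Since PQ² = 148 < 146 + 50 = 196, the triangle is acute, so the smallest enclosing circle is the circumcircle.
Circumcentre = (12/41, 31/41), r² = 67525/1681.
Centre = (12/41, 31/41).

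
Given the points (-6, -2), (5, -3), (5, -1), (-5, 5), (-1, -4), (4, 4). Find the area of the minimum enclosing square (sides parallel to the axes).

121

The bounding box has width 11 and height 9.
An axis-aligned square enclosing the set must have side ≥ max(width, height).
So the minimum side is max(11, 9) = 11.
Area = 11² = 121.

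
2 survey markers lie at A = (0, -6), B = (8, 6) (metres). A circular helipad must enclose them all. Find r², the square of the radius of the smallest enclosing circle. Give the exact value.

52

The smallest circle enclosing two points has them as diameter endpoints.
Centre = midpoint = (4, 0); r² = |AB|²/4 = 208/4 = 52.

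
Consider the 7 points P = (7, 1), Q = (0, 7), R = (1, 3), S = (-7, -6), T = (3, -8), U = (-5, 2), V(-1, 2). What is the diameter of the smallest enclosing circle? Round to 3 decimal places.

16.020

The minimum enclosing circle of a finite set is fixed by two of the points (as a diameter) or three (as a circumcircle).
The minimum enclosing circle is determined by three boundary points: P, Q, S.
Their circumcentre is (-29/38, -37/38) with r² = 46325/722.
The farthest remaining point T is at distance² 45869/722 ≤ 46325/722.
Diameter = 2r = 2√(46325/722) ≈ 16.020.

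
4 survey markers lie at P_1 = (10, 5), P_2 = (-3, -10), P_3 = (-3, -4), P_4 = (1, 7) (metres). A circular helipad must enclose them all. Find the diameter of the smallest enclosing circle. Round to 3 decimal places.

The minimum enclosing circle of a finite set is fixed by two of the points (as a diameter) or three (as a circumcircle).
The farthest pair is P_1–P_2 with squared distance 394. The circle on this segment as diameter has centre (3.5, -2.5) and r² = 394/4 = 98.5.
Check P_3: distance² to centre = 44.5 ≤ 98.5, so it lies inside.
All remaining points lie in this disk, and no smaller disk contains both endpoints, so this is the minimum enclosing circle.
Diameter = 2r = 2√(98.5) ≈ 19.849.

19.849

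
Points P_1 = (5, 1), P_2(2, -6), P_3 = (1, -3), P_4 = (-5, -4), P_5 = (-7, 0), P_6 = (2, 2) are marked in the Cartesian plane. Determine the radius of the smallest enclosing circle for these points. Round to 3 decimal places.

6.123

By Welzl's lemma the MEC is supported by two points (diametrically opposite) or three points (on a circumcircle).
The minimum enclosing circle is determined by three boundary points: P_1, P_2, P_5.
Their circumcentre is (-49/54, -11/18) with r² = 54665/1458.
The farthest remaining point P_4 is at distance² 41165/1458 ≤ 54665/1458.
r = √(54665/1458) ≈ 6.123.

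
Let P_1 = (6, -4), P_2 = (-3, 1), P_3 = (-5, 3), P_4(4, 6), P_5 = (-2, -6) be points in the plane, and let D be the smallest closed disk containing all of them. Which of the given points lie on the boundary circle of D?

By Welzl's lemma the MEC is supported by two points (diametrically opposite) or three points (on a circumcircle).
The farthest pair is P_4–P_5 with squared distance 180. The circle on this segment as diameter has centre (1, 0) and r² = 180/4 = 45.
Check P_1: distance² to centre = 41 ≤ 45, so it lies inside.
All remaining points lie in this disk, and no smaller disk contains both endpoints, so this is the minimum enclosing circle.
The points at distance exactly r from the centre are P_3, P_4, P_5 — 3 points.

P_3, P_4, P_5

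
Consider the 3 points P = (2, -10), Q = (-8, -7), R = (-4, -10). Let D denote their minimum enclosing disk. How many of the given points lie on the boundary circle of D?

Side lengths²: PQ² = 109, PR² = 36, QR² = 25.
Since PQ² = 109 ≥ 36 + 25 = 61, the angle opposite PQ is not acute, so the smallest enclosing circle has PQ as diameter.
Centre = midpoint of PQ = (-3, -8.5), r² = 109/4 = 27.25.
The points at distance exactly r from the centre are P, Q — 2 points.

2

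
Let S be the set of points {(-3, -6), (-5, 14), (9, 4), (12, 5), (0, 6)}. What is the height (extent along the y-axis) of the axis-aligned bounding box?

max y = 14, min y = -6, so height = 20.

20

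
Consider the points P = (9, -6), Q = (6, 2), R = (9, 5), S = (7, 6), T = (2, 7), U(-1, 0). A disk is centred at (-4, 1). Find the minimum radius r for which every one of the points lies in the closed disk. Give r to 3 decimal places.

The required radius is the distance from (-4, 1) to the farthest point.
Squared distances: 218, 101, 185, 146, 72, 10.
Maximum is 218, attained at P.
r = √218 ≈ 14.765.

14.765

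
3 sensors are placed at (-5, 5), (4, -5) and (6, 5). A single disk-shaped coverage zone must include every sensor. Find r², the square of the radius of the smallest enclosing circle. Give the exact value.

47.06

Call the three points A, B, C in the order given.
Side lengths²: AB² = 181, AC² = 121, BC² = 104.
Since AB² = 181 < 121 + 104 = 225, the triangle is acute, so the smallest enclosing circle is the circumcircle.
Circumcentre = (0.5, 0.9), r² = 47.06.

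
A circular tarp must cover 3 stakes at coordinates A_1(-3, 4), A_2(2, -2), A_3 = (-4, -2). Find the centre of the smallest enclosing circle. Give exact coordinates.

Side lengths²: A_1A_2² = 61, A_1A_3² = 37, A_2A_3² = 36.
Since A_1A_2² = 61 < 37 + 36 = 73, the triangle is acute, so the smallest enclosing circle is the circumcircle.
Circumcentre = (-1, 7/12), r² = 2257/144.
Centre = (-1, 7/12).

(-1, 7/12)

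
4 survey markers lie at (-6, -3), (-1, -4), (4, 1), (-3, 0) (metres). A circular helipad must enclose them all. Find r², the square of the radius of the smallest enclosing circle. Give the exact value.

By Welzl's lemma the MEC is supported by two points (diametrically opposite) or three points (on a circumcircle).
The farthest pair is (-6, -3)–(4, 1) with squared distance 116. The circle on this segment as diameter has centre (-1, -1) and r² = 116/4 = 29.
Check (-1, -4): distance² to centre = 9 ≤ 29, so it lies inside.
All remaining points lie in this disk, and no smaller disk contains both endpoints, so this is the minimum enclosing circle.

29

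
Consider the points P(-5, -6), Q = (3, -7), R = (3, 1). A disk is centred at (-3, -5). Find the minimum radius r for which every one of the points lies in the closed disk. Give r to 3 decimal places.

The required radius is the distance from (-3, -5) to the farthest point.
Squared distances: 5, 40, 72.
Maximum is 72, attained at R.
r = √72 ≈ 8.485.

8.485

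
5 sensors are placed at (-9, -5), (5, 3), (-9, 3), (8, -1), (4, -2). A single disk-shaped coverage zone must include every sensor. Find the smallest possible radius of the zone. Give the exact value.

A smallest enclosing disk is always determined by at most three of the input points on its boundary.
The minimum enclosing circle is determined by three boundary points: (-9, -5), (-9, 3), (8, -1).
Their circumcentre is (-33/34, -1) with r² = 93025/1156.
The farthest remaining point (5, 3) is at distance² 59705/1156 ≤ 93025/1156.
r = √(93025/1156) = 305/34.

305/34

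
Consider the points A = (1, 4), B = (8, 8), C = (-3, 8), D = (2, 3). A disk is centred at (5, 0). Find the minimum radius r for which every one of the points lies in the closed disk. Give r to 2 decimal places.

The required radius is the distance from (5, 0) to the farthest point.
Squared distances: 32, 73, 128, 18.
Maximum is 128, attained at C.
r = √128 ≈ 11.31.

11.31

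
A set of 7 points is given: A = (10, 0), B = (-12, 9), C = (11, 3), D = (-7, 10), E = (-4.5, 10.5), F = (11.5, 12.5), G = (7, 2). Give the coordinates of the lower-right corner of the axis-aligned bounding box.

x-range [-12, 11.5], y-range [0, 12.5].
The lower-right corner is (11.5, 0).

(11.5, 0)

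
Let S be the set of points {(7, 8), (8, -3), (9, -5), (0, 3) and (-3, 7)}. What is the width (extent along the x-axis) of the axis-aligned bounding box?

12

max x = 9, min x = -3, so width = 12.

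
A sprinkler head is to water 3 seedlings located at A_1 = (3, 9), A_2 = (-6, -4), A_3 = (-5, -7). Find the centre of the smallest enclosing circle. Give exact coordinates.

Side lengths²: A_1A_2² = 250, A_1A_3² = 320, A_2A_3² = 10.
Since A_1A_3² = 320 ≥ 250 + 10 = 260, the angle opposite A_1A_3 is not acute, so the smallest enclosing circle has A_1A_3 as diameter.
Centre = midpoint of A_1A_3 = (-1, 1), r² = 320/4 = 80.
Centre = (-1, 1).

(-1, 1)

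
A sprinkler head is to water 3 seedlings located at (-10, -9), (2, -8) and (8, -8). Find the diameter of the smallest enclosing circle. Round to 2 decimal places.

Call the three points A, B, C in the order given.
Side lengths²: AB² = 145, AC² = 325, BC² = 36.
Since AC² = 325 ≥ 145 + 36 = 181, the angle opposite AC is not acute, so the smallest enclosing circle has AC as diameter.
Centre = midpoint of AC = (-1, -8.5), r² = 325/4 = 81.25.
Diameter = 2r = 2√(81.25) ≈ 18.03.

18.03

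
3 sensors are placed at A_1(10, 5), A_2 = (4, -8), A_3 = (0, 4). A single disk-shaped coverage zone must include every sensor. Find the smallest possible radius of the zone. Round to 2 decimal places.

Side lengths²: A_1A_2² = 205, A_1A_3² = 101, A_2A_3² = 160.
Since A_1A_2² = 205 < 160 + 101 = 261, the triangle is acute, so the smallest enclosing circle is the circumcircle.
Circumcentre = (343/62, -51/62), r² = 103525/1922.
r = √(103525/1922) ≈ 7.34.

7.34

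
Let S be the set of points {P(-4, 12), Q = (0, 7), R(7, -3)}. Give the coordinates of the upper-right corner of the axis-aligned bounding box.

x-range [-4, 7], y-range [-3, 12].
The upper-right corner is (7, 12).

(7, 12)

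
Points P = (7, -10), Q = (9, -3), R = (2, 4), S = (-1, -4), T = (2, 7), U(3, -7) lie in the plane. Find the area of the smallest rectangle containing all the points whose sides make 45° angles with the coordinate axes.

154

In coordinates u = x + y, v = x − y the rectangle is axis-aligned; the map (x,y)→(u,v) scales areas by 2.
u-values: -3, 6, 6, -5, 9, -4; range = 9 − (-5) = 14.
v-values: 17, 12, -2, 3, -5, 10; range = 17 − (-5) = 22.
Area = (14 × 22) / 2 = 154.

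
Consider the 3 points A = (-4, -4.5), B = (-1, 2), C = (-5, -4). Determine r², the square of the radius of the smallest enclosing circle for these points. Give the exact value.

Side lengths²: AB² = 51.25, AC² = 1.25, BC² = 52.
Since BC² = 52 < 51.25 + 1.25 = 52.5, the triangle is acute, so the smallest enclosing circle is the circumcircle.
Circumcentre = (-2.90625, -1.0625), r² = 13.0126953125.

13.0126953125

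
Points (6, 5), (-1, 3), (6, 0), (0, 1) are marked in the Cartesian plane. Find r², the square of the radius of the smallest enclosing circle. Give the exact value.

1537/98

The minimum enclosing circle of a finite set is fixed by two of the points (as a diameter) or three (as a circumcircle).
The minimum enclosing circle is determined by three boundary points: (6, 5), (-1, 3), (6, 0).
Their circumcentre is (41/14, 2.5) with r² = 1537/98.
The farthest remaining point (0, 1) is at distance² 1061/98 ≤ 1537/98.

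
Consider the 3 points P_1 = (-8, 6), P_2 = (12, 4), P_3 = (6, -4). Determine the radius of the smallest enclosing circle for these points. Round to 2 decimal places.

10.05

Side lengths²: P_1P_2² = 404, P_1P_3² = 296, P_2P_3² = 100.
Since P_1P_2² = 404 ≥ 296 + 100 = 396, the angle opposite P_1P_2 is not acute, so the smallest enclosing circle has P_1P_2 as diameter.
Centre = midpoint of P_1P_2 = (2, 5), r² = 404/4 = 101.
r = √101 ≈ 10.05.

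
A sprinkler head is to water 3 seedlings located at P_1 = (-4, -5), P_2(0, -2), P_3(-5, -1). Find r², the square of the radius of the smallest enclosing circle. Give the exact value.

Side lengths²: P_1P_2² = 25, P_1P_3² = 17, P_2P_3² = 26.
Since P_2P_3² = 26 < 25 + 17 = 42, the triangle is acute, so the smallest enclosing circle is the circumcircle.
Circumcentre = (-103/38, -97/38), r² = 5525/722.

5525/722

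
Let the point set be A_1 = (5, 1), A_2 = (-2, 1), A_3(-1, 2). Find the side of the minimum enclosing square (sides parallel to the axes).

7

The bounding box has width 7 and height 1.
An axis-aligned square enclosing the set must have side ≥ max(width, height).
So the minimum side is max(7, 1) = 7.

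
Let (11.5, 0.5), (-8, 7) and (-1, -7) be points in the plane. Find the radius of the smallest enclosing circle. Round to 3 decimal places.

10.308

Call the three points A, B, C in the order given.
Side lengths²: AB² = 422.5, AC² = 212.5, BC² = 245.
Since AB² = 422.5 < 245 + 212.5 = 457.5, the triangle is acute, so the smallest enclosing circle is the circumcircle.
Circumcentre = (1.5, 3), r² = 106.25.
r = √(106.25) ≈ 10.308.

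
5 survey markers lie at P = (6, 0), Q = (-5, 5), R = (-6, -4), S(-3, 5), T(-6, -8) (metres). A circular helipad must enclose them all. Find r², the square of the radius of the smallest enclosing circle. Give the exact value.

The minimum enclosing circle of a finite set is fixed by two of the points (as a diameter) or three (as a circumcircle).
The minimum enclosing circle is determined by three boundary points: P, Q, T.
Their circumcentre is (-54/37, -67/37) with r² = 80665/1369.
The farthest remaining point S is at distance² 66753/1369 ≤ 80665/1369.

80665/1369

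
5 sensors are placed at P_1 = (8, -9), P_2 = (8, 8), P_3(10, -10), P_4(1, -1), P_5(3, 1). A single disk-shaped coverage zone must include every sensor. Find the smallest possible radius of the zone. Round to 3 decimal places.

By Welzl's lemma the MEC is supported by two points (diametrically opposite) or three points (on a circumcircle).
The farthest pair is P_2–P_3 with squared distance 328. The circle on this segment as diameter has centre (9, -1) and r² = 328/4 = 82.
Check P_1: distance² to centre = 65 ≤ 82, so it lies inside.
All remaining points lie in this disk, and no smaller disk contains both endpoints, so this is the minimum enclosing circle.
r = √82 ≈ 9.055.

9.055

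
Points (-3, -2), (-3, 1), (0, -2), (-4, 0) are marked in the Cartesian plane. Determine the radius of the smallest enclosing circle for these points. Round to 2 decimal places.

By Welzl's lemma the MEC is supported by two points (diametrically opposite) or three points (on a circumcircle).
The farthest pair is (0, -2)–(-4, 0) with squared distance 20. The circle on this segment as diameter has centre (-2, -1) and r² = 20/4 = 5.
Check (-3, -2): distance² to centre = 2 ≤ 5, so it lies inside.
All remaining points lie in this disk, and no smaller disk contains both endpoints, so this is the minimum enclosing circle.
r = √5 ≈ 2.24.

2.24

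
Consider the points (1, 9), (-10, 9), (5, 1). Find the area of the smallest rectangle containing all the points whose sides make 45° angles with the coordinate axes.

126.5

In coordinates u = x + y, v = x − y the rectangle is axis-aligned; the map (x,y)→(u,v) scales areas by 2.
u-values: 10, -1, 6; range = 10 − (-1) = 11.
v-values: -8, -19, 4; range = 4 − (-19) = 23.
Area = (11 × 23) / 2 = 126.5.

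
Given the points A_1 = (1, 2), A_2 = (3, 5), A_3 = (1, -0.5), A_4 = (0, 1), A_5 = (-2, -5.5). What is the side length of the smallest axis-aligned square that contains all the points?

10.5

The bounding box has width 5 and height 10.5.
An axis-aligned square enclosing the set must have side ≥ max(width, height).
So the minimum side is max(5, 10.5) = 10.5.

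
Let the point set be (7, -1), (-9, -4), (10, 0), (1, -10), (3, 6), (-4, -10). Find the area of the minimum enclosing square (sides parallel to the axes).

The bounding box has width 19 and height 16.
An axis-aligned square enclosing the set must have side ≥ max(width, height).
So the minimum side is max(19, 16) = 19.
Area = 19² = 361.

361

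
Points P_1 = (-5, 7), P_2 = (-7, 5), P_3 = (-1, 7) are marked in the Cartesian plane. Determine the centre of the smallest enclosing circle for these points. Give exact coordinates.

Side lengths²: P_1P_2² = 8, P_1P_3² = 16, P_2P_3² = 40.
Since P_2P_3² = 40 ≥ 16 + 8 = 24, the angle opposite P_2P_3 is not acute, so the smallest enclosing circle has P_2P_3 as diameter.
Centre = midpoint of P_2P_3 = (-4, 6), r² = 40/4 = 10.
Centre = (-4, 6).

(-4, 6)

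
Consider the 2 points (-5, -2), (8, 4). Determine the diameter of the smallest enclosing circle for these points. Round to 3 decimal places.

14.318

The smallest circle enclosing two points has them as diameter endpoints.
Centre = midpoint = (1.5, 1); r² = |(-5, -2)−(8, 4)|²/4 = 205/4 = 51.25.
Diameter = 2r = 2√(51.25) ≈ 14.318.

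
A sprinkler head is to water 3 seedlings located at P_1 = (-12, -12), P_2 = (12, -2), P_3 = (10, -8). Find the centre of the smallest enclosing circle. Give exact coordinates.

Side lengths²: P_1P_2² = 676, P_1P_3² = 500, P_2P_3² = 40.
Since P_1P_2² = 676 ≥ 500 + 40 = 540, the angle opposite P_1P_2 is not acute, so the smallest enclosing circle has P_1P_2 as diameter.
Centre = midpoint of P_1P_2 = (0, -7), r² = 676/4 = 169.
Centre = (0, -7).

(0, -7)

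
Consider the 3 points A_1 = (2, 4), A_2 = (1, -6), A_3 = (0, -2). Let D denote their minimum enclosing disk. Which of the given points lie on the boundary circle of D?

Side lengths²: A_1A_2² = 101, A_1A_3² = 40, A_2A_3² = 17.
Since A_1A_2² = 101 ≥ 40 + 17 = 57, the angle opposite A_1A_2 is not acute, so the smallest enclosing circle has A_1A_2 as diameter.
Centre = midpoint of A_1A_2 = (1.5, -1), r² = 101/4 = 25.25.
The points at distance exactly r from the centre are A_1, A_2 — 2 points.

A_1, A_2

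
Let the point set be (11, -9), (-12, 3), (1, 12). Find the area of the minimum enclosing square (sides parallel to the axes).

The bounding box has width 23 and height 21.
An axis-aligned square enclosing the set must have side ≥ max(width, height).
So the minimum side is max(23, 21) = 23.
Area = 23² = 529.

529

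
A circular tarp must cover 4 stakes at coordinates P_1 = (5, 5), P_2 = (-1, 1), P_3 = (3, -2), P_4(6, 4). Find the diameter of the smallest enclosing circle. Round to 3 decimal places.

A smallest enclosing disk is always determined by at most three of the input points on its boundary.
The minimum enclosing circle is determined by three boundary points: P_2, P_3, P_4.
Their circumcentre is (61/22, 41/22) with r² = 3625/242.
The farthest remaining point P_1 is at distance² 3581/242 ≤ 3625/242.
Diameter = 2r = 2√(3625/242) ≈ 7.741.

7.741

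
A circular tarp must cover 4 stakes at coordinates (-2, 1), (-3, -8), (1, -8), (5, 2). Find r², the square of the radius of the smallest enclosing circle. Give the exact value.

41

A smallest enclosing disk is always determined by at most three of the input points on its boundary.
The farthest pair is (-3, -8)–(5, 2) with squared distance 164. The circle on this segment as diameter has centre (1, -3) and r² = 164/4 = 41.
Check (-2, 1): distance² to centre = 25 ≤ 41, so it lies inside.
All remaining points lie in this disk, and no smaller disk contains both endpoints, so this is the minimum enclosing circle.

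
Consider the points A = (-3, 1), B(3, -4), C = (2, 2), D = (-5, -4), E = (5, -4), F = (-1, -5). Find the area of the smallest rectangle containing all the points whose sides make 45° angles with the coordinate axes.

84.5

In coordinates u = x + y, v = x − y the rectangle is axis-aligned; the map (x,y)→(u,v) scales areas by 2.
u-values: -2, -1, 4, -9, 1, -6; range = 4 − (-9) = 13.
v-values: -4, 7, 0, -1, 9, 4; range = 9 − (-4) = 13.
Area = (13 × 13) / 2 = 84.5.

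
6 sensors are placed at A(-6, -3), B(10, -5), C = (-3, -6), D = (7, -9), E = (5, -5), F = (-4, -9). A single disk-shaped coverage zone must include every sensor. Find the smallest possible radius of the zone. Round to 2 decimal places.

8.06

A smallest enclosing disk is always determined by at most three of the input points on its boundary.
The farthest pair is A–B with squared distance 260. The circle on this segment as diameter has centre (2, -4) and r² = 260/4 = 65.
Check C: distance² to centre = 29 ≤ 65, so it lies inside.
All remaining points lie in this disk, and no smaller disk contains both endpoints, so this is the minimum enclosing circle.
r = √65 ≈ 8.06.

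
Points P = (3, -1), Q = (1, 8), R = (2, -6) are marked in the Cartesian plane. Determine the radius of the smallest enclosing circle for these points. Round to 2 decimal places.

7.02

Side lengths²: PQ² = 85, PR² = 26, QR² = 197.
Since QR² = 197 ≥ 85 + 26 = 111, the angle opposite QR is not acute, so the smallest enclosing circle has QR as diameter.
Centre = midpoint of QR = (1.5, 1), r² = 197/4 = 49.25.
r = √(49.25) ≈ 7.02.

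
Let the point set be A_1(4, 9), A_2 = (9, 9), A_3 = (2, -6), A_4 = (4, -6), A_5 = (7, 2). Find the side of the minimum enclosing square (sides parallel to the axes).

The bounding box has width 7 and height 15.
An axis-aligned square enclosing the set must have side ≥ max(width, height).
So the minimum side is max(7, 15) = 15.

15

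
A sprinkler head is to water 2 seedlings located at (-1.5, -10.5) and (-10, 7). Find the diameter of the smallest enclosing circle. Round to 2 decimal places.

19.46

The smallest circle enclosing two points has them as diameter endpoints.
Centre = midpoint = (-5.75, -1.75); r² = |(-1.5, -10.5)−(-10, 7)|²/4 = 378.5/4 = 94.625.
Diameter = 2r = 2√(94.625) ≈ 19.46.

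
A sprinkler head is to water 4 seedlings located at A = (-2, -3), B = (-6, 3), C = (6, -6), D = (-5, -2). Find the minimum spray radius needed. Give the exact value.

The farthest pair is B–C with squared distance 225. The circle on this segment as diameter has centre (0, -1.5) and r² = 225/4 = 56.25.
Check A: distance² to centre = 6.25 ≤ 56.25, so it lies inside.
All remaining points lie in this disk, and no smaller disk contains both endpoints, so this is the minimum enclosing circle.
r = √(56.25) = 7.5.

7.5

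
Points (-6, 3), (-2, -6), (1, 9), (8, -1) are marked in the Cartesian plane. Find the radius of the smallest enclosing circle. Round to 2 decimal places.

7.73

The minimum enclosing circle is determined by three boundary points: (-2, -6), (1, 9), (8, -1).
Their circumcentre is (11/18, 23/18) with r² = 9685/162.
The farthest remaining point (-6, 3) is at distance² 7561/162 ≤ 9685/162.
r = √(9685/162) ≈ 7.73.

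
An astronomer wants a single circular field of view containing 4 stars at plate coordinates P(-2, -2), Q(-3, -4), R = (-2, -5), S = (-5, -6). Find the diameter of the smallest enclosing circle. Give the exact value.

The minimum enclosing circle of a finite set is fixed by two of the points (as a diameter) or three (as a circumcircle).
The farthest pair is P–S with squared distance 25. The circle on this segment as diameter has centre (-3.5, -4) and r² = 25/4 = 6.25.
Check Q: distance² to centre = 0.25 ≤ 6.25, so it lies inside.
All remaining points lie in this disk, and no smaller disk contains both endpoints, so this is the minimum enclosing circle.
Diameter = 2r = 2√(6.25) = 5.

5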